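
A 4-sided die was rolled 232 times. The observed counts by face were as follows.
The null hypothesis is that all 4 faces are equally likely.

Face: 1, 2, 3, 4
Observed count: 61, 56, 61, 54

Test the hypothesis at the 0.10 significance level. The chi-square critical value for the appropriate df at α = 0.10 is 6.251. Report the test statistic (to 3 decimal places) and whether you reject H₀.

Under H₀ each category has probability 1/4, so each expected count is 232/4 = 58.
χ² = (61−58)²/58 + (56−58)²/58 + (61−58)²/58 + (54−58)²/58
   = 0.1552 + 0.0690 + 0.1552 + 0.2759
Sum = 0.655
df = 3. Since 0.655 < 6.251, we do not reject H₀.

0.655; do not reject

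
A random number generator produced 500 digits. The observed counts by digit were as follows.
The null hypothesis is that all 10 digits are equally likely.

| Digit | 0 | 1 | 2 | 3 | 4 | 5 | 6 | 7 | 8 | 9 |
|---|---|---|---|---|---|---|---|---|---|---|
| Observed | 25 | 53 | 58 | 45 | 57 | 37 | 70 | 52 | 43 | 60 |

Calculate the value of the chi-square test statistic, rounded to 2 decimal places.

29.88

Under H₀ each category has probability 1/10, so each expected count is 500/10 = 50.
0: (25 − 50)²/50 = 625/50 = 12.500
1: (53 − 50)²/50 = 9/50 = 0.180
2: (58 − 50)²/50 = 64/50 = 1.280
3: (45 − 50)²/50 = 25/50 = 0.500
4: (57 − 50)²/50 = 49/50 = 0.980
5: (37 − 50)²/50 = 169/50 = 3.380
6: (70 − 50)²/50 = 400/50 = 8.000
7: (52 − 50)²/50 = 4/50 = 0.080
8: (43 − 50)²/50 = 49/50 = 0.980
9: (60 − 50)²/50 = 100/50 = 2.000
Sum = 29.88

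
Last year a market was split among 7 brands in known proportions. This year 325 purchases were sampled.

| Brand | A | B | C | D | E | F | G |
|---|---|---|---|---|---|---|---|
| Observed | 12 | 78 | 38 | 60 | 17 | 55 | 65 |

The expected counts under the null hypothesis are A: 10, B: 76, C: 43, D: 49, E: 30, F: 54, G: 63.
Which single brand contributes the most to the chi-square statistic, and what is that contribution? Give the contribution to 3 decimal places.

E, 5.633

χ² = (12−10)²/10 + (78−76)²/76 + (38−43)²/43 + (60−49)²/49 + (17−30)²/30 + (55−54)²/54 + (65−63)²/63
   = 0.4000 + 0.0526 + 0.5814 + 2.4694 + 5.6333 + 0.0185 + 0.0635
The largest term is for E: 5.633.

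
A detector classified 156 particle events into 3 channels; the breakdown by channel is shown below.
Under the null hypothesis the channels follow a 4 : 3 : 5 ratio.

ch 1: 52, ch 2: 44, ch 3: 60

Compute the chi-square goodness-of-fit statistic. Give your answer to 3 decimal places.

1.026

Ratio total = 12. Expected counts: 156×4/12 = 52, 156×3/12 = 39, 156×5/12 = 65.
cat         O        E   (O−E)²/E
ch 1       52       52     0.0000
ch 2       44       39     0.6410
ch 3       60       65     0.3846
Sum = 1.026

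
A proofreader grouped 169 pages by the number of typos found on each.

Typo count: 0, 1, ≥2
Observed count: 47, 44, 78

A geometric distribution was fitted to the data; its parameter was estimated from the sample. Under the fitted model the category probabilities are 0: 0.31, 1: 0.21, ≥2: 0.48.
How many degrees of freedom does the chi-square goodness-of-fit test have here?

1

There are k = 3 categories and 1 parameter estimated from the data, so df = 3 − 1 − 1 = 1.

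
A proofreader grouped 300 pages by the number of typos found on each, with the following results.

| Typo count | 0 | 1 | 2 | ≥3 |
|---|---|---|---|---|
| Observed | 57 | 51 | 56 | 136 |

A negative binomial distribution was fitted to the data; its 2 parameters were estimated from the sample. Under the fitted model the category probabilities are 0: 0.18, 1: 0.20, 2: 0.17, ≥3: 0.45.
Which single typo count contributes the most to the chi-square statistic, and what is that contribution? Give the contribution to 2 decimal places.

1, 1.35

Expected counts E_i = n·p_i: 300×0.18 = 54, 300×0.20 = 60, 300×0.17 = 51, 300×0.45 = 135.
χ² = (57−54)²/54 + (51−60)²/60 + (56−51)²/51 + (136−135)²/135
   = 0.167 + 1.350 + 0.490 + 0.007
The largest term is for 1: 1.35.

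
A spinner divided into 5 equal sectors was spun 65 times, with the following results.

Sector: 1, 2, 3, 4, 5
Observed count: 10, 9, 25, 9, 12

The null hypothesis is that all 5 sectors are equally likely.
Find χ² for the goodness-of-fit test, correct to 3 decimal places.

Expected count for each of the 5 categories: 65/5 = 13.
1: (10 − 13)²/13 = 9/13 = 0.6923
2: (9 − 13)²/13 = 16/13 = 1.2308
3: (25 − 13)²/13 = 144/13 = 11.0769
4: (9 − 13)²/13 = 16/13 = 1.2308
5: (12 − 13)²/13 = 1/13 = 0.0769
Sum = 14.308

14.308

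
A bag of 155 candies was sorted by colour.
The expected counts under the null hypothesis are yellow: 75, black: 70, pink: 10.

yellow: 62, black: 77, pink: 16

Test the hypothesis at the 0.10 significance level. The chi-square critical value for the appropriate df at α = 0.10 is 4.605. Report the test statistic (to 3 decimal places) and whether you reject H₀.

χ² = (62−75)²/75 + (77−70)²/70 + (16−10)²/10
   = 2.2533 + 0.7000 + 3.6000
Sum = 6.553
df = 2. Since 6.553 > 4.605, we reject H₀.

6.553; reject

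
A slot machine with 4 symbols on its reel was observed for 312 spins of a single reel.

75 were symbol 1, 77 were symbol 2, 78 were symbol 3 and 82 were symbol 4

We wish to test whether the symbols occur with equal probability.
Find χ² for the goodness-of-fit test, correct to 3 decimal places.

0.333

Expected count for each of the 4 categories: 312/4 = 78.
χ² = (75−78)²/78 + (77−78)²/78 + (78−78)²/78 + (82−78)²/78
   = 0.1154 + 0.0128 + 0.0000 + 0.2051
Sum = 0.333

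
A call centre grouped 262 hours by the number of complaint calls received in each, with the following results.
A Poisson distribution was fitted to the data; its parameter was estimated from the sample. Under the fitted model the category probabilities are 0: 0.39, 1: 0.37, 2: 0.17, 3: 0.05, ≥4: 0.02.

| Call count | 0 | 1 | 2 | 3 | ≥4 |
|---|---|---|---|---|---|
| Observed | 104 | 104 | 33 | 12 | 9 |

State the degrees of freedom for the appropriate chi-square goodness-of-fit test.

There are k = 5 categories and 1 parameter estimated from the data, so df = 5 − 1 − 1 = 3.

3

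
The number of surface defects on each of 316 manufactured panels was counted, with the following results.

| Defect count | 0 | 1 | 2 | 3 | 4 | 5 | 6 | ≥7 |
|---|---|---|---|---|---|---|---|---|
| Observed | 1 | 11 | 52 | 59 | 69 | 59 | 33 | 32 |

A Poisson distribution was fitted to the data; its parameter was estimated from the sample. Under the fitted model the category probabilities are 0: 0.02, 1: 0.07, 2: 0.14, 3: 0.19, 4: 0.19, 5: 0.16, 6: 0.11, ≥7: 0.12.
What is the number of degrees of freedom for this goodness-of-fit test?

6

There are k = 8 categories and 1 parameter estimated from the data, so df = 8 − 1 − 1 = 6.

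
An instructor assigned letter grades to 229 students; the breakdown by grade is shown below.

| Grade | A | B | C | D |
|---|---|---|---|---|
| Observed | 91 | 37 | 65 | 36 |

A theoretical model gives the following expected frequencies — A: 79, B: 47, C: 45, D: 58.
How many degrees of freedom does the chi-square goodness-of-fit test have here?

3

There are k = 4 categories and no parameters were estimated from the data, so df = 4 − 1 = 3.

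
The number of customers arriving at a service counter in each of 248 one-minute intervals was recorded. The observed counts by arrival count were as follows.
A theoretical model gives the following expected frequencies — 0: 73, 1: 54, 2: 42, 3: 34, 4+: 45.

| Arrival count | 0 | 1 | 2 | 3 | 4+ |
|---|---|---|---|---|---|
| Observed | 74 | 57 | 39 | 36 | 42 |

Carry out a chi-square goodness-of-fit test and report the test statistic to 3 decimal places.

χ² = (74−73)²/73 + (57−54)²/54 + (39−42)²/42 + (36−34)²/34 + (42−45)²/45
   = 0.0137 + 0.1667 + 0.2143 + 0.1176 + 0.2000
Sum = 0.712

0.712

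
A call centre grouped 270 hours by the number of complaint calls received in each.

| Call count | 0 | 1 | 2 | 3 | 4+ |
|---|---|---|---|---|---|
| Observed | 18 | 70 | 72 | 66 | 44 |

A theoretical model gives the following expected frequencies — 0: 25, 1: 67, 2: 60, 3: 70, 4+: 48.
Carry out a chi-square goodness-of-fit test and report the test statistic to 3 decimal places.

χ² = (18−25)²/25 + (70−67)²/67 + (72−60)²/60 + (66−70)²/70 + (44−48)²/48
   = 1.9600 + 0.1343 + 2.4000 + 0.2286 + 0.3333
Sum = 5.056

5.056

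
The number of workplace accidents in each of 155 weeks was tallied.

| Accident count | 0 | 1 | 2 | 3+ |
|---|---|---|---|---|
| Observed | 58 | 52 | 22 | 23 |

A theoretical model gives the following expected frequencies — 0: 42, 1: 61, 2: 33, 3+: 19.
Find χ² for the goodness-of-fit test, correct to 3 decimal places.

11.932

cat         O        E   (O−E)²/E
0          58       42     6.0952
1          52       61     1.3279
2          22       33     3.6667
3+         23       19     0.8421
Sum = 11.932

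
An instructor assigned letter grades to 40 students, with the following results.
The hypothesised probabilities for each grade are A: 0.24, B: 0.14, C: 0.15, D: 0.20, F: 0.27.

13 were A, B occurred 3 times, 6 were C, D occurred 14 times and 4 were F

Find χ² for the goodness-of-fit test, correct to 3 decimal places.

Expected counts E_i = n·p_i: 40×0.24 = 9.6, 40×0.14 = 5.6, 40×0.15 = 6, 40×0.20 = 8, 40×0.27 = 10.8.
cat         O        E   (O−E)²/E
A          13      9.6     1.2042
B           3      5.6     1.2071
C           6        6     0.0000
D          14        8     4.5000
F           4     10.8     4.2815
Sum = 11.193

11.193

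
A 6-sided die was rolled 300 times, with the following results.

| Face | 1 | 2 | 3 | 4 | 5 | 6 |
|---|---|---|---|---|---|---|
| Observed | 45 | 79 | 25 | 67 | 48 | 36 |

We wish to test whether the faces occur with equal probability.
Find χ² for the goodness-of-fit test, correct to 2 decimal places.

Expected count for each of the 6 categories: 300/6 = 50.
χ² = (45−50)²/50 + (79−50)²/50 + (25−50)²/50 + (67−50)²/50 + (48−50)²/50 + (36−50)²/50
   = 0.500 + 16.820 + 12.500 + 5.780 + 0.080 + 3.920
Sum = 39.60

39.60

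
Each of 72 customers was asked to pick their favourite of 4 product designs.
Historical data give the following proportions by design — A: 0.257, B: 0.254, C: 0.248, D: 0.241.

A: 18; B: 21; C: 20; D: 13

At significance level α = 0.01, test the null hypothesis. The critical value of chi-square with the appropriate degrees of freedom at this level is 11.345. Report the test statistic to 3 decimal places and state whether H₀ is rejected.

Expected counts E_i = n·p_i: 72×0.257 = 18.504, 72×0.254 = 18.288, 72×0.248 = 17.856, 72×0.241 = 17.352.
χ² = (18−18.504)²/18.504 + (21−18.288)²/18.288 + (20−17.856)²/17.856 + (13−17.352)²/17.352
   = 0.0137 + 0.4022 + 0.2574 + 1.0915
Sum = 1.765
df = 3. Since 1.765 < 11.345, we do not reject H₀.

1.765; do not reject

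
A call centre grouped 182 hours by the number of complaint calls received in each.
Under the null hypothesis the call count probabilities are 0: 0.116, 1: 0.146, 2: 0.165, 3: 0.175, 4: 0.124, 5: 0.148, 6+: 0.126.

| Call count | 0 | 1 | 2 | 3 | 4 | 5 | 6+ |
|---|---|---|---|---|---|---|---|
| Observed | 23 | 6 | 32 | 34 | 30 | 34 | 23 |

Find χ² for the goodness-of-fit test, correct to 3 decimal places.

Expected counts E_i = n·p_i: 182×0.116 = 21.112, 182×0.146 = 26.572, 182×0.165 = 30.03, 182×0.175 = 31.85, 182×0.124 = 22.568, 182×0.148 = 26.936, 182×0.126 = 22.932.
cat         O        E   (O−E)²/E
0          23   21.112     0.1688
1           6   26.572    15.9268
2          32    30.03     0.1292
3          34    31.85     0.1451
4          30   22.568     2.4475
5          34   26.936     1.8525
6+         23   22.932     0.0002
Sum = 20.670

20.670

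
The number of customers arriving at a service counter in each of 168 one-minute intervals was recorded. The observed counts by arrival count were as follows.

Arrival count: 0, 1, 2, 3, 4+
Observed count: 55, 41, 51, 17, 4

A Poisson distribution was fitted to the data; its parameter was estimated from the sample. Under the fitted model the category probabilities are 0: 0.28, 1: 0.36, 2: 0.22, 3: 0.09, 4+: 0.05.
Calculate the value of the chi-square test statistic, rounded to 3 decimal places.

Expected counts E_i = n·p_i: 168×0.28 = 47.04, 168×0.36 = 60.48, 168×0.22 = 36.96, 168×0.09 = 15.12, 168×0.05 = 8.4.
cat         O        E   (O−E)²/E
0          55    47.04     1.3470
1          41    60.48     6.2743
2          51    36.96     5.3334
3          17    15.12     0.2338
4+          4      8.4     2.3048
Sum = 15.493

15.493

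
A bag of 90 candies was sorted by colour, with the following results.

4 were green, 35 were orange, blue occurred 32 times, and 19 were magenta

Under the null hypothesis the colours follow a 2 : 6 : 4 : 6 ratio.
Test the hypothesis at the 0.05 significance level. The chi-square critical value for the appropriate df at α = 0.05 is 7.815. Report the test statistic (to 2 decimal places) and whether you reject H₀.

15.67; reject

Ratio total = 18. Expected counts: 90×2/18 = 10, 90×6/18 = 30, 90×4/18 = 20, 90×6/18 = 30.
cat          O        E   (O−E)²/E
green        4       10      3.600
orange      35       30      0.833
blue        32       20      7.200
magenta     19       30      4.033
Sum = 15.67
df = 3. Since 15.67 > 7.815, we reject H₀.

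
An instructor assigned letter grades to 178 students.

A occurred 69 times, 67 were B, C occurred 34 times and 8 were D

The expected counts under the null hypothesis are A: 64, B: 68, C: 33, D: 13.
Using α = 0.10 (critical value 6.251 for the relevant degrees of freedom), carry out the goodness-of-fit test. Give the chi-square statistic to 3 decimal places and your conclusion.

2.359; do not reject

A: (69 − 64)²/64 = 25/64 = 0.3906
B: (67 − 68)²/68 = 1/68 = 0.0147
C: (34 − 33)²/33 = 1/33 = 0.0303
D: (8 − 13)²/13 = 25/13 = 1.9231
Sum = 2.359
df = 3. Since 2.359 < 6.251, we do not reject H₀.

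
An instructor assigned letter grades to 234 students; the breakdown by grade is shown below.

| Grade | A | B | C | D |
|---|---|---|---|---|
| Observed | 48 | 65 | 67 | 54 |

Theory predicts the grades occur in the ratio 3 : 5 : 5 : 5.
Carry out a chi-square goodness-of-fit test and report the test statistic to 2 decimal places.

4.00

Ratio total = 18. Expected counts: 234×3/18 = 39, 234×5/18 = 65, 234×5/18 = 65, 234×5/18 = 65.
cat         O        E   (O−E)²/E
A          48       39      2.077
B          65       65      0.000
C          67       65      0.062
D          54       65      1.862
Sum = 4.00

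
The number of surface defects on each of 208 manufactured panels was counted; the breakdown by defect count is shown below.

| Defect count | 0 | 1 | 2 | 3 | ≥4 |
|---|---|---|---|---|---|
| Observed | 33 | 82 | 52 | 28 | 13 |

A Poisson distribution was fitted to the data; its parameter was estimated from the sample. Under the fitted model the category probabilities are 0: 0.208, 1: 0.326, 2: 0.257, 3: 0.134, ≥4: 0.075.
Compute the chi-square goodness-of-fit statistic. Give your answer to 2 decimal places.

Expected counts E_i = n·p_i: 208×0.208 = 43.264, 208×0.326 = 67.808, 208×0.257 = 53.456, 208×0.134 = 27.872, 208×0.075 = 15.6.
χ² = (33−43.264)²/43.264 + (82−67.808)²/67.808 + (52−53.456)²/53.456 + (28−27.872)²/27.872 + (13−15.6)²/15.6
   = 2.435 + 2.970 + 0.040 + 0.001 + 0.433
Sum = 5.88

5.88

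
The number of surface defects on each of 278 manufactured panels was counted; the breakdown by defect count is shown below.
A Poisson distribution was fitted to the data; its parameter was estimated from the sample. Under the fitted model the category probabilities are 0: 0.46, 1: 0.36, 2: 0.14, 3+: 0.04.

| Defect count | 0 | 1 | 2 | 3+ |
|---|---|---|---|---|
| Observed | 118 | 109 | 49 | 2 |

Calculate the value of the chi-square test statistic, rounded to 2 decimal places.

Expected counts E_i = n·p_i: 278×0.46 = 127.88, 278×0.36 = 100.08, 278×0.14 = 38.92, 278×0.04 = 11.12.
0: (118 − 127.88)²/127.88 = 97.6144/127.88 = 0.763
1: (109 − 100.08)²/100.08 = 79.5664/100.08 = 0.795
2: (49 − 38.92)²/38.92 = 101.6064/38.92 = 2.611
3+: (2 − 11.12)²/11.12 = 83.1744/11.12 = 7.480
Sum = 11.65

11.65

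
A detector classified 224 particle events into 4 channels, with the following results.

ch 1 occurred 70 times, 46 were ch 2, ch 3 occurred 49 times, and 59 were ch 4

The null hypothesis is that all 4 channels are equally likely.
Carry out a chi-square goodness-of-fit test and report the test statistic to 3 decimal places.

Expected count for each of the 4 categories: 224/4 = 56.
χ² = (70−56)²/56 + (46−56)²/56 + (49−56)²/56 + (59−56)²/56
   = 3.5000 + 1.7857 + 0.8750 + 0.1607
Sum = 6.321

6.321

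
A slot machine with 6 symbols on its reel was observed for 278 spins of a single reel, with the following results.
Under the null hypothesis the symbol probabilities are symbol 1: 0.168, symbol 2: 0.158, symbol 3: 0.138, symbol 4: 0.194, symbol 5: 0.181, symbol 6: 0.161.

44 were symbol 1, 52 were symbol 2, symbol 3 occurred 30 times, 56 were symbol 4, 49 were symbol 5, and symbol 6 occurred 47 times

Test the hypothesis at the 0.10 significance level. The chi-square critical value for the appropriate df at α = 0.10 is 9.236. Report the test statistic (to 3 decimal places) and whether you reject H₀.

Expected counts E_i = n·p_i: 278×0.168 = 46.704, 278×0.158 = 43.924, 278×0.138 = 38.364, 278×0.194 = 53.932, 278×0.181 = 50.318, 278×0.161 = 44.758.
symbol 1: (44 − 46.704)²/46.704 = 7.311616/46.704 = 0.1566
symbol 2: (52 − 43.924)²/43.924 = 65.221776/43.924 = 1.4849
symbol 3: (30 − 38.364)²/38.364 = 69.956496/38.364 = 1.8235
symbol 4: (56 − 53.932)²/53.932 = 4.276624/53.932 = 0.0793
symbol 5: (49 − 50.318)²/50.318 = 1.737124/50.318 = 0.0345
symbol 6: (47 − 44.758)²/44.758 = 5.026564/44.758 = 0.1123
Sum = 3.691
df = 5. Since 3.691 < 9.236, we do not reject H₀.

3.691; do not reject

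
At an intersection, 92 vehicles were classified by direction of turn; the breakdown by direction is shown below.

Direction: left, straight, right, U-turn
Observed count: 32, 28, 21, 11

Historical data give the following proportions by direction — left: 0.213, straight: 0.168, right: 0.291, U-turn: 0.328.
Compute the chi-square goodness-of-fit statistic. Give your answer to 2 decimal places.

31.46

Expected counts E_i = n·p_i: 92×0.213 = 19.596, 92×0.168 = 15.456, 92×0.291 = 26.772, 92×0.328 = 30.176.
cat           O        E   (O−E)²/E
left         32   19.596      7.852
straight     28   15.456     10.181
right        21   26.772      1.244
U-turn       11   30.176     12.186
Sum = 31.46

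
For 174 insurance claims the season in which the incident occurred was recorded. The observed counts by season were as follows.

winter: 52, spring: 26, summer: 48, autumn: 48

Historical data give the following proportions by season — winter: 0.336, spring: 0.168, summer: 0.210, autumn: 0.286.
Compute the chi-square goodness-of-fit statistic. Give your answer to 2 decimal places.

Expected counts E_i = n·p_i: 174×0.336 = 58.464, 174×0.168 = 29.232, 174×0.210 = 36.54, 174×0.286 = 49.764.
winter: (52 − 58.464)²/58.464 = 41.783296/58.464 = 0.715
spring: (26 − 29.232)²/29.232 = 10.445824/29.232 = 0.357
summer: (48 − 36.54)²/36.54 = 131.3316/36.54 = 3.594
autumn: (48 − 49.764)²/49.764 = 3.111696/49.764 = 0.063
Sum = 4.73

4.73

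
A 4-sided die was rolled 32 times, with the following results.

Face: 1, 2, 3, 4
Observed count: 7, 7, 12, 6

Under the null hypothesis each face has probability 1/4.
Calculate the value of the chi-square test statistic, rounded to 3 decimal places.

2.750

Under H₀ each category has probability 1/4, so each expected count is 32/4 = 8.
χ² = (7−8)²/8 + (7−8)²/8 + (12−8)²/8 + (6−8)²/8
   = 0.1250 + 0.1250 + 2.0000 + 0.5000
Sum = 2.750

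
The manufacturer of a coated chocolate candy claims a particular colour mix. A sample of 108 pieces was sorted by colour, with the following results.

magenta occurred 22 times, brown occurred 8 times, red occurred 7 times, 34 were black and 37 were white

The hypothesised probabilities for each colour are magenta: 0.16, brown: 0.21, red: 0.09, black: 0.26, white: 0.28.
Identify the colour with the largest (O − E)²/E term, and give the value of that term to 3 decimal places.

brown, 9.502

Expected counts E_i = n·p_i: 108×0.16 = 17.28, 108×0.21 = 22.68, 108×0.09 = 9.72, 108×0.26 = 28.08, 108×0.28 = 30.24.
cat          O        E   (O−E)²/E
magenta     22    17.28     1.2893
brown        8    22.68     9.5019
red          7     9.72     0.7612
black       34    28.08     1.2481
white       37    30.24     1.5112
The largest term is for brown: 9.502.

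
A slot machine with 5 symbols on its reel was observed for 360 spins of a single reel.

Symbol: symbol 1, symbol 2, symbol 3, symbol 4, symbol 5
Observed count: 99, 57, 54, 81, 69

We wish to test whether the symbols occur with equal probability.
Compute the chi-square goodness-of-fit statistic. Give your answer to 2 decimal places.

19.00

Expected count for each of the 5 categories: 360/5 = 72.
cat           O        E   (O−E)²/E
symbol 1     99       72     10.125
symbol 2     57       72      3.125
symbol 3     54       72      4.500
symbol 4     81       72      1.125
symbol 5     69       72      0.125
Sum = 19.00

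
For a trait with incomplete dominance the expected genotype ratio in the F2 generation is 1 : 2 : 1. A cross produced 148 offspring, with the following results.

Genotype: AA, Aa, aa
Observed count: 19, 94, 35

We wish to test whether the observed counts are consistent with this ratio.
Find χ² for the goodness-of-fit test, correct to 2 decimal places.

Ratio total = 4. Expected counts: 148×1/4 = 37, 148×2/4 = 74, 148×1/4 = 37.
AA: (19 − 37)²/37 = 324/37 = 8.757
Aa: (94 − 74)²/74 = 400/74 = 5.405
aa: (35 − 37)²/37 = 4/37 = 0.108
Sum = 14.27

14.27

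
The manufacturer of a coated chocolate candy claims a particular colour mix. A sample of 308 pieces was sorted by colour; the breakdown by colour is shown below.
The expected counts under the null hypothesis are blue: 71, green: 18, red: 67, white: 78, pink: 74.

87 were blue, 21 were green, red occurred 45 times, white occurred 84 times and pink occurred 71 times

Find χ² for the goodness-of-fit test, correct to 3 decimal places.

11.913

χ² = (87−71)²/71 + (21−18)²/18 + (45−67)²/67 + (84−78)²/78 + (71−74)²/74
   = 3.6056 + 0.5000 + 7.2239 + 0.4615 + 0.1216
Sum = 11.913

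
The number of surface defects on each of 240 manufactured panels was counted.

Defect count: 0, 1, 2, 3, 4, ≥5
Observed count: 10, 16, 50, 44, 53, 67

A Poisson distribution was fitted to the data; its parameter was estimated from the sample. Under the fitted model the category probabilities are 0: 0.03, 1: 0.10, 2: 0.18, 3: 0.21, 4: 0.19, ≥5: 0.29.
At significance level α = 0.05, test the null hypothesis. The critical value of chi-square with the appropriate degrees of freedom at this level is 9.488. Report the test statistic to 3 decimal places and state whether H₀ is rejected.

Expected counts E_i = n·p_i: 240×0.03 = 7.2, 240×0.10 = 24, 240×0.18 = 43.2, 240×0.21 = 50.4, 240×0.19 = 45.6, 240×0.29 = 69.6.
cat         O        E   (O−E)²/E
0          10      7.2     1.0889
1          16       24     2.6667
2          50     43.2     1.0704
3          44     50.4     0.8127
4          53     45.6     1.2009
≥5         67     69.6     0.0971
Sum = 6.937
df = 4. Since 6.937 < 9.488, we do not reject H₀.

6.937; do not reject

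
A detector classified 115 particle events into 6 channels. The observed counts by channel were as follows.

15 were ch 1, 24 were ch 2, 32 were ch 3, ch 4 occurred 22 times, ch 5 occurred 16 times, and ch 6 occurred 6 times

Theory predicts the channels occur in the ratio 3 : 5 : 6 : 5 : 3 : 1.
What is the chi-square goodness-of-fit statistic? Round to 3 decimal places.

0.800

Ratio total = 23. Expected counts: 115×3/23 = 15, 115×5/23 = 25, 115×6/23 = 30, 115×5/23 = 25, 115×3/23 = 15, 115×1/23 = 5.
ch 1: (15 − 15)²/15 = 0/15 = 0.0000
ch 2: (24 − 25)²/25 = 1/25 = 0.0400
ch 3: (32 − 30)²/30 = 4/30 = 0.1333
ch 4: (22 − 25)²/25 = 9/25 = 0.3600
ch 5: (16 − 15)²/15 = 1/15 = 0.0667
ch 6: (6 − 5)²/5 = 1/5 = 0.2000
Sum = 0.800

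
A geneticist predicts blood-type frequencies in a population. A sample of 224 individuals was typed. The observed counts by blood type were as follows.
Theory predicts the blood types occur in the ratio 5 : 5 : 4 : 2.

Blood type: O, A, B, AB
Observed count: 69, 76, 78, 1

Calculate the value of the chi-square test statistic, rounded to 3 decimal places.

35.207

Ratio total = 16. Expected counts: 224×5/16 = 70, 224×5/16 = 70, 224×4/16 = 56, 224×2/16 = 28.
χ² = (69−70)²/70 + (76−70)²/70 + (78−56)²/56 + (1−28)²/28
   = 0.0143 + 0.5143 + 8.6429 + 26.0357
Sum = 35.207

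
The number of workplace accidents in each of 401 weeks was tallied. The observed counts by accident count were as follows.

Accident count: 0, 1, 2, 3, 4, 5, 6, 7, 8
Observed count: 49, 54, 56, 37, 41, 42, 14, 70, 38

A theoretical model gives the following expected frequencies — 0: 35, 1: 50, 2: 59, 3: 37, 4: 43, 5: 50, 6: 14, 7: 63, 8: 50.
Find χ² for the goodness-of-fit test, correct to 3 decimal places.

0: (49 − 35)²/35 = 196/35 = 5.6000
1: (54 − 50)²/50 = 16/50 = 0.3200
2: (56 − 59)²/59 = 9/59 = 0.1525
3: (37 − 37)²/37 = 0/37 = 0.0000
4: (41 − 43)²/43 = 4/43 = 0.0930
5: (42 − 50)²/50 = 64/50 = 1.2800
6: (14 − 14)²/14 = 0/14 = 0.0000
7: (70 − 63)²/63 = 49/63 = 0.7778
8: (38 − 50)²/50 = 144/50 = 2.8800
Sum = 11.103

11.103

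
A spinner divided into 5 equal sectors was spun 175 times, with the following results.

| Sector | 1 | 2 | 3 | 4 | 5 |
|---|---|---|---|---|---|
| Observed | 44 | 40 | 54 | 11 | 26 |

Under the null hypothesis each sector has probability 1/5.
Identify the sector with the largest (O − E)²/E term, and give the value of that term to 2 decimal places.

4, 16.46

Under H₀ each category has probability 1/5, so each expected count is 175/5 = 35.
1: (44 − 35)²/35 = 81/35 = 2.314
2: (40 − 35)²/35 = 25/35 = 0.714
3: (54 − 35)²/35 = 361/35 = 10.314
4: (11 − 35)²/35 = 576/35 = 16.457
5: (26 − 35)²/35 = 81/35 = 2.314
The largest term is for 4: 16.46.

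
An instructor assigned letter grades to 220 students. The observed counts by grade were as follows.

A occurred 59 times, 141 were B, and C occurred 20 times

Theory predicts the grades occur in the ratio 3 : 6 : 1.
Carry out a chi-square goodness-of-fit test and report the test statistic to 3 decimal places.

Ratio total = 10. Expected counts: 220×3/10 = 66, 220×6/10 = 132, 220×1/10 = 22.
χ² = (59−66)²/66 + (141−132)²/132 + (20−22)²/22
   = 0.7424 + 0.6136 + 0.1818
Sum = 1.538

1.538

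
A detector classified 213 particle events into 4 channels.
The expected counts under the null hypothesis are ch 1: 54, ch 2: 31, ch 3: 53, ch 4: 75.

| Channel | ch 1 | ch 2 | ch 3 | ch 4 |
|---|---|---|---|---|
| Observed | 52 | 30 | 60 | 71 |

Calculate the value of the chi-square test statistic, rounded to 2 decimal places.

1.24

χ² = (52−54)²/54 + (30−31)²/31 + (60−53)²/53 + (71−75)²/75
   = 0.074 + 0.032 + 0.925 + 0.213
Sum = 1.24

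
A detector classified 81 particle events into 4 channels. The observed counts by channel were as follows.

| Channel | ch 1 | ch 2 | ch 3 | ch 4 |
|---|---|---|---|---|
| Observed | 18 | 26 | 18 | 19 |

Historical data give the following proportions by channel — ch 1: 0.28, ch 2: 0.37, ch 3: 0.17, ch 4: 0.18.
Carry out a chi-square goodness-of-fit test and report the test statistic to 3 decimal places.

Expected counts E_i = n·p_i: 81×0.28 = 22.68, 81×0.37 = 29.97, 81×0.17 = 13.77, 81×0.18 = 14.58.
ch 1: (18 − 22.68)²/22.68 = 21.9024/22.68 = 0.9657
ch 2: (26 − 29.97)²/29.97 = 15.7609/29.97 = 0.5259
ch 3: (18 − 13.77)²/13.77 = 17.8929/13.77 = 1.2994
ch 4: (19 − 14.58)²/14.58 = 19.5364/14.58 = 1.3399
Sum = 4.131

4.131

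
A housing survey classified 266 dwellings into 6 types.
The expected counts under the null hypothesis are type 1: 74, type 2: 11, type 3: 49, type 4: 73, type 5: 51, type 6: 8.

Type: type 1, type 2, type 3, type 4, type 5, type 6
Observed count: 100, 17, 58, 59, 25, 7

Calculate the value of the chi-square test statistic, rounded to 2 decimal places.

30.13

type 1: (100 − 74)²/74 = 676/74 = 9.135
type 2: (17 − 11)²/11 = 36/11 = 3.273
type 3: (58 − 49)²/49 = 81/49 = 1.653
type 4: (59 − 73)²/73 = 196/73 = 2.685
type 5: (25 − 51)²/51 = 676/51 = 13.255
type 6: (7 − 8)²/8 = 1/8 = 0.125
Sum = 30.13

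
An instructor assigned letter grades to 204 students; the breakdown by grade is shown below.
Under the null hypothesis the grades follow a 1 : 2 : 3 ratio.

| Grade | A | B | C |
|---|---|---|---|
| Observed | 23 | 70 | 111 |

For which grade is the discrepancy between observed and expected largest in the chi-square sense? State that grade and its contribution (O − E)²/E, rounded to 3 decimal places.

A, 3.559

Ratio total = 6. Expected counts: 204×1/6 = 34, 204×2/6 = 68, 204×3/6 = 102.
A: (23 − 34)²/34 = 121/34 = 3.5588
B: (70 − 68)²/68 = 4/68 = 0.0588
C: (111 − 102)²/102 = 81/102 = 0.7941
The largest term is for A: 3.559.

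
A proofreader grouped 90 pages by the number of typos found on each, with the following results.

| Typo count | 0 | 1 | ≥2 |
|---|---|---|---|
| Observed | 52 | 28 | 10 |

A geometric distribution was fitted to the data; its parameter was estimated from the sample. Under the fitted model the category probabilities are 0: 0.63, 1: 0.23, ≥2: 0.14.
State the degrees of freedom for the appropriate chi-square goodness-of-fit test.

There are k = 3 categories and 1 parameter estimated from the data, so df = 3 − 1 − 1 = 1.

1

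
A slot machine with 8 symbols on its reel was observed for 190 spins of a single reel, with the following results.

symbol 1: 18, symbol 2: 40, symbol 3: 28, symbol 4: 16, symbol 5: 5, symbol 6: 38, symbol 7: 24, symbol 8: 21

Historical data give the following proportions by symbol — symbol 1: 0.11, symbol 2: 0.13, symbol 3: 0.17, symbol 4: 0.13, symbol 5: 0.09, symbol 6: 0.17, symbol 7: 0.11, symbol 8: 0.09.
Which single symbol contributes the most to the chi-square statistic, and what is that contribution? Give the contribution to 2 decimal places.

Expected counts E_i = n·p_i: 190×0.11 = 20.9, 190×0.13 = 24.7, 190×0.17 = 32.3, 190×0.13 = 24.7, 190×0.09 = 17.1, 190×0.17 = 32.3, 190×0.11 = 20.9, 190×0.09 = 17.1.
χ² = (18−20.9)²/20.9 + (40−24.7)²/24.7 + (28−32.3)²/32.3 + (16−24.7)²/24.7 + (5−17.1)²/17.1 + (38−32.3)²/32.3 + (24−20.9)²/20.9 + (21−17.1)²/17.1
   = 0.402 + 9.477 + 0.572 + 3.064 + 8.562 + 1.006 + 0.460 + 0.889
The largest term is for symbol 2: 9.48.

symbol 2, 9.48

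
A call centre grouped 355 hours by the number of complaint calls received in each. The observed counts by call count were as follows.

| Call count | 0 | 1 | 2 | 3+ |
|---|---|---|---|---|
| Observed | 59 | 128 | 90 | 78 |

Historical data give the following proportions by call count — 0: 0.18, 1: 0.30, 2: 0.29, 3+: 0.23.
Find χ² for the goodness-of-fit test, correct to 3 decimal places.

6.508

Expected counts E_i = n·p_i: 355×0.18 = 63.9, 355×0.30 = 106.5, 355×0.29 = 102.95, 355×0.23 = 81.65.
cat         O        E   (O−E)²/E
0          59     63.9     0.3757
1         128    106.5     4.3404
2          90   102.95     1.6290
3+         78    81.65     0.1632
Sum = 6.508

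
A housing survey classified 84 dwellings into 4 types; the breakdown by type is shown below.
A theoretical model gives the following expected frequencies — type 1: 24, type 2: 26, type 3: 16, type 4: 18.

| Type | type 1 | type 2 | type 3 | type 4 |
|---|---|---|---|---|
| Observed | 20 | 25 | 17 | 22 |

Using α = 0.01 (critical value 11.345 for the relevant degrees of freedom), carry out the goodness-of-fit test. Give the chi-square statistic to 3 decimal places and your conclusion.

1.657; do not reject

cat         O        E   (O−E)²/E
type 1     20       24     0.6667
type 2     25       26     0.0385
type 3     17       16     0.0625
type 4     22       18     0.8889
Sum = 1.657
df = 3. Since 1.657 < 11.345, we do not reject H₀.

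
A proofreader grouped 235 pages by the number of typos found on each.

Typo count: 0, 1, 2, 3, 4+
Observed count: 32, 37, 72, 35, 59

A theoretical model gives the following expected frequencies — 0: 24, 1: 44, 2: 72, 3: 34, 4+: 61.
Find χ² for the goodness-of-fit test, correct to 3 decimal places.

3.875

0: (32 − 24)²/24 = 64/24 = 2.6667
1: (37 − 44)²/44 = 49/44 = 1.1136
2: (72 − 72)²/72 = 0/72 = 0.0000
3: (35 − 34)²/34 = 1/34 = 0.0294
4+: (59 − 61)²/61 = 4/61 = 0.0656
Sum = 3.875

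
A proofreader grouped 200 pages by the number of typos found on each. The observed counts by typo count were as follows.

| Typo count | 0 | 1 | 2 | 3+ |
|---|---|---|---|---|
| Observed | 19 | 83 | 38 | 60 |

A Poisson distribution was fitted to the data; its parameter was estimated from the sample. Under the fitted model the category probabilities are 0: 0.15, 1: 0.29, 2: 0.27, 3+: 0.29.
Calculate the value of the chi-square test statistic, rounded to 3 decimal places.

19.619

Expected counts E_i = n·p_i: 200×0.15 = 30, 200×0.29 = 58, 200×0.27 = 54, 200×0.29 = 58.
χ² = (19−30)²/30 + (83−58)²/58 + (38−54)²/54 + (60−58)²/58
   = 4.0333 + 10.7759 + 4.7407 + 0.0690
Sum = 19.619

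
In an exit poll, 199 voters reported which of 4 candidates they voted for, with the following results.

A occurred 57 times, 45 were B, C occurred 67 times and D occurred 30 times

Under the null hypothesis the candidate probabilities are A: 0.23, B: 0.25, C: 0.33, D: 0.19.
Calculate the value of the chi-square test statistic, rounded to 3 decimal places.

4.849

Expected counts E_i = n·p_i: 199×0.23 = 45.77, 199×0.25 = 49.75, 199×0.33 = 65.67, 199×0.19 = 37.81.
χ² = (57−45.77)²/45.77 + (45−49.75)²/49.75 + (67−65.67)²/65.67 + (30−37.81)²/37.81
   = 2.7554 + 0.4535 + 0.0269 + 1.6132
Sum = 4.849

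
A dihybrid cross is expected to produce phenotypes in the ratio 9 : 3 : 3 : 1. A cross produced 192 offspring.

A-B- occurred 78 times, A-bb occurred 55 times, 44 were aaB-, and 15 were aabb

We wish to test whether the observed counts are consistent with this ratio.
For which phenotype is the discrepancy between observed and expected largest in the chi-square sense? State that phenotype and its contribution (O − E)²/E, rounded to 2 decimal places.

A-bb, 10.03

Ratio total = 16. Expected counts: 192×9/16 = 108, 192×3/16 = 36, 192×3/16 = 36, 192×1/16 = 12.
A-B-: (78 − 108)²/108 = 900/108 = 8.333
A-bb: (55 − 36)²/36 = 361/36 = 10.028
aaB-: (44 − 36)²/36 = 64/36 = 1.778
aabb: (15 − 12)²/12 = 9/12 = 0.750
The largest term is for A-bb: 10.03.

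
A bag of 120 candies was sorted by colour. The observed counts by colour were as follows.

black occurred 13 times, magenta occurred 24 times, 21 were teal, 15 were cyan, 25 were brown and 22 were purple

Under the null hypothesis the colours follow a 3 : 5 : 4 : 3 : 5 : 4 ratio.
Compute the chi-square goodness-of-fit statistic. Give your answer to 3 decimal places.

Ratio total = 24. Expected counts: 120×3/24 = 15, 120×5/24 = 25, 120×4/24 = 20, 120×3/24 = 15, 120×5/24 = 25, 120×4/24 = 20.
cat          O        E   (O−E)²/E
black       13       15     0.2667
magenta     24       25     0.0400
teal        21       20     0.0500
cyan        15       15     0.0000
brown       25       25     0.0000
purple      22       20     0.2000
Sum = 0.557

0.557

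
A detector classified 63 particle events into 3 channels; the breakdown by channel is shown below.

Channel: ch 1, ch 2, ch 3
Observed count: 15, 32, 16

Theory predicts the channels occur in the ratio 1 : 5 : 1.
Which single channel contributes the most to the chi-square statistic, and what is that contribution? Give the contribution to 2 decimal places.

ch 3, 5.44

Ratio total = 7. Expected counts: 63×1/7 = 9, 63×5/7 = 45, 63×1/7 = 9.
ch 1: (15 − 9)²/9 = 36/9 = 4.000
ch 2: (32 − 45)²/45 = 169/45 = 3.756
ch 3: (16 − 9)²/9 = 49/9 = 5.444
The largest term is for ch 3: 5.44.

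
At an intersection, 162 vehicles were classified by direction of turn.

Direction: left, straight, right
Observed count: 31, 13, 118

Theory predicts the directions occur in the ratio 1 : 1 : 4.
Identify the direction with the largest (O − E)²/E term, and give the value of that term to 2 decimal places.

straight, 7.26

Ratio total = 6. Expected counts: 162×1/6 = 27, 162×1/6 = 27, 162×4/6 = 108.
cat           O        E   (O−E)²/E
left         31       27      0.593
straight     13       27      7.259
right       118      108      0.926
The largest term is for straight: 7.26.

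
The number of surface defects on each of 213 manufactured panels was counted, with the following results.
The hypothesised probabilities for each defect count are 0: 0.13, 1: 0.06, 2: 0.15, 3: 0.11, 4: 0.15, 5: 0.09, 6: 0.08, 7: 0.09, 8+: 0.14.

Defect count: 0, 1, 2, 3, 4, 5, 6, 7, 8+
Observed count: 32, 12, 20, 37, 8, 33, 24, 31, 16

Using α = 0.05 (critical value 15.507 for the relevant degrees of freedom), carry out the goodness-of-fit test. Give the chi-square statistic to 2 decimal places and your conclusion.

Expected counts E_i = n·p_i: 213×0.13 = 27.69, 213×0.06 = 12.78, 213×0.15 = 31.95, 213×0.11 = 23.43, 213×0.15 = 31.95, 213×0.09 = 19.17, 213×0.08 = 17.04, 213×0.09 = 19.17, 213×0.14 = 29.82.
cat         O        E   (O−E)²/E
0          32    27.69      0.671
1          12    12.78      0.048
2          20    31.95      4.470
3          37    23.43      7.859
4           8    31.95     17.953
5          33    19.17      9.978
6          24    17.04      2.843
7          31    19.17      7.300
8+         16    29.82      6.405
Sum = 57.53
df = 8. Since 57.53 > 15.507, we reject H₀.

57.53; reject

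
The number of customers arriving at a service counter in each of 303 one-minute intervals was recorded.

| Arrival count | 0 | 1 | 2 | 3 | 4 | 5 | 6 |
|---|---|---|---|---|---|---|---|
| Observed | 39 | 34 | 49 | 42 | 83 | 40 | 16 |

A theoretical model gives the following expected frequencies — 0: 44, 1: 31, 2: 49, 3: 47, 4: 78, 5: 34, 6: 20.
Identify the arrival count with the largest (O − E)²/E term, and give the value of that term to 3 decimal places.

5, 1.059

0: (39 − 44)²/44 = 25/44 = 0.5682
1: (34 − 31)²/31 = 9/31 = 0.2903
2: (49 − 49)²/49 = 0/49 = 0.0000
3: (42 − 47)²/47 = 25/47 = 0.5319
4: (83 − 78)²/78 = 25/78 = 0.3205
5: (40 − 34)²/34 = 36/34 = 1.0588
6: (16 − 20)²/20 = 16/20 = 0.8000
The largest term is for 5: 1.059.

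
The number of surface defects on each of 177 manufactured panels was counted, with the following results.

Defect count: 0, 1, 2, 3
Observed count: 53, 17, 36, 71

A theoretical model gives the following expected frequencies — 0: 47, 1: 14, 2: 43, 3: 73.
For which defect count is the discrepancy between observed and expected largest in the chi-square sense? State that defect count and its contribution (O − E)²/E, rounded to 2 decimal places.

2, 1.14

χ² = (53−47)²/47 + (17−14)²/14 + (36−43)²/43 + (71−73)²/73
   = 0.766 + 0.643 + 1.140 + 0.055
The largest term is for 2: 1.14.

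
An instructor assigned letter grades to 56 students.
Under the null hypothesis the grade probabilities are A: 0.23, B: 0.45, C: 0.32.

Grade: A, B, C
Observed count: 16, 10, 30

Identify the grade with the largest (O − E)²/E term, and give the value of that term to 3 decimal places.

B, 9.168

Expected counts E_i = n·p_i: 56×0.23 = 12.88, 56×0.45 = 25.2, 56×0.32 = 17.92.
A: (16 − 12.88)²/12.88 = 9.7344/12.88 = 0.7558
B: (10 − 25.2)²/25.2 = 231.04/25.2 = 9.1683
C: (30 − 17.92)²/17.92 = 145.9264/17.92 = 8.1432
The largest term is for B: 9.168.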